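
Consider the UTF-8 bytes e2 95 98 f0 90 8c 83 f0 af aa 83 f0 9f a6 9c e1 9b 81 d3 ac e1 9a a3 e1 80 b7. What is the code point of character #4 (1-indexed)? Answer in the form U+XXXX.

U+1F99C

Offset 0: leading byte 0xE2 = 11100010 → 3-byte char #1 = E2 95 98.
Offset 3: leading byte 0xF0 = 11110000 → 4-byte char #2 = F0 90 8C 83.
Offset 7: leading byte 0xF0 = 11110000 → 4-byte char #3 = F0 AF AA 83.
Offset 11: leading byte 0xF0 = 11110000 → 4-byte char #4 = F0 9F A6 9C.
Leading byte 0xF0 = 11110000 matches 11110xxx → 4-byte sequence.
Byte 1: 0xF0 = 11110000, payload 000 (3 bits).
Byte 2: 0x9F = 10011111 (10xxxxxx ✓), payload 011111.
Byte 3: 0xA6 = 10100110 (10xxxxxx ✓), payload 100110.
Byte 4: 0x9C = 10011100 (10xxxxxx ✓), payload 011100.
Concatenate: 000011111100110011100 = 0x1F99C (21 bits → U+1F99C).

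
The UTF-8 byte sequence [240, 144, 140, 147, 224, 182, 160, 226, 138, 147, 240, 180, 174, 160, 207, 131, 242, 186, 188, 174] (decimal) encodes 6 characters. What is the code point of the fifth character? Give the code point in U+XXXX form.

Offset 0: leading byte 0xF0 = 11110000 → 4-byte char #1 = F0 90 8C 93.
Offset 4: leading byte 0xE0 = 11100000 → 3-byte char #2 = E0 B6 A0.
Offset 7: leading byte 0xE2 = 11100010 → 3-byte char #3 = E2 8A 93.
Offset 10: leading byte 0xF0 = 11110000 → 4-byte char #4 = F0 B4 AE A0.
Offset 14: leading byte 0xCF = 11001111 → 2-byte char #5 = CF 83.
Leading byte 0xCF = 11001111 matches 110xxxxx → 2-byte sequence.
Byte 1: 0xCF = 11001111, payload 01111 (5 bits).
Byte 2: 0x83 = 10000011 (10xxxxxx ✓), payload 000011.
Concatenate: 01111000011 = 0x3C3 (11 bits → U+03C3).

U+03C3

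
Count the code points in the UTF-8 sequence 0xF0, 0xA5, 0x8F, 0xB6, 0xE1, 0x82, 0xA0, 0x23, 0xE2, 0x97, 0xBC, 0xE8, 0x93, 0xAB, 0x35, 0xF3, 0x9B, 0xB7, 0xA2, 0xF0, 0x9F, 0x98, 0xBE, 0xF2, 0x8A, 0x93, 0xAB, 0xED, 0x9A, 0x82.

10

Byte at offset 0: 0xF0 = 11110000 → 4-byte char (#1). Advance 4.
Byte at offset 4: 0xE1 = 11100001 → 3-byte char (#2). Advance 3.
Byte at offset 7: 0x23 = 00100011 → 1-byte char (#3). Advance 1.
Byte at offset 8: 0xE2 = 11100010 → 3-byte char (#4). Advance 3.
Byte at offset 11: 0xE8 = 11101000 → 3-byte char (#5). Advance 3.
Byte at offset 14: 0x35 = 00110101 → 1-byte char (#6). Advance 1.
Byte at offset 15: 0xF3 = 11110011 → 4-byte char (#7). Advance 4.
Byte at offset 19: 0xF0 = 11110000 → 4-byte char (#8). Advance 4.
Byte at offset 23: 0xF2 = 11110010 → 4-byte char (#9). Advance 4.
Byte at offset 27: 0xED = 11101101 → 3-byte char (#10). Advance 3.
Reached end at offset 30 after 10 code points.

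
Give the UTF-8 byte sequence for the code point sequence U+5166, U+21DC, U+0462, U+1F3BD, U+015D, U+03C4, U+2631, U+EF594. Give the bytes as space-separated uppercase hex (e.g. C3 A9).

U+5166: 3-byte form → E5 85 A6.
U+21DC: 3-byte form → E2 87 9C.
U+0462: 2-byte form → D1 A2.
U+1F3BD: 4-byte form → F0 9F 8E BD.
U+015D: 2-byte form → C5 9D.
U+03C4: 2-byte form → CF 84.
U+2631: 3-byte form → E2 98 B1.
U+EF594: 4-byte form → F3 AF 96 94.
Concatenated (23 bytes): E5 85 A6 E2 87 9C D1 A2 F0 9F 8E BD C5 9D CF 84 E2 98 B1 F3 AF 96 94.

E5 85 A6 E2 87 9C D1 A2 F0 9F 8E BD C5 9D CF 84 E2 98 B1 F3 AF 96 94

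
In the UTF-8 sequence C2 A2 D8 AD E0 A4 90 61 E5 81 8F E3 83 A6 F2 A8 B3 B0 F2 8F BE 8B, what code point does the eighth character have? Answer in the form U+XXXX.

Offset 0: leading byte 0xC2 = 11000010 → 2-byte char #1 = C2 A2.
Offset 2: leading byte 0xD8 = 11011000 → 2-byte char #2 = D8 AD.
Offset 4: leading byte 0xE0 = 11100000 → 3-byte char #3 = E0 A4 90.
Offset 7: leading byte 0x61 = 01100001 → 1-byte char #4 = 61.
Offset 8: leading byte 0xE5 = 11100101 → 3-byte char #5 = E5 81 8F.
Offset 11: leading byte 0xE3 = 11100011 → 3-byte char #6 = E3 83 A6.
Offset 14: leading byte 0xF2 = 11110010 → 4-byte char #7 = F2 A8 B3 B0.
Offset 18: leading byte 0xF2 = 11110010 → 4-byte char #8 = F2 8F BE 8B.
Leading byte 0xF2 = 11110010 matches 11110xxx → 4-byte sequence.
Byte 1: 0xF2 = 11110010, payload 010 (3 bits).
Byte 2: 0x8F = 10001111 (10xxxxxx ✓), payload 001111.
Byte 3: 0xBE = 10111110 (10xxxxxx ✓), payload 111110.
Byte 4: 0x8B = 10001011 (10xxxxxx ✓), payload 001011.
Concatenate: 010001111111110001011 = 0x8FF8B (21 bits → U+8FF8B).

U+8FF8B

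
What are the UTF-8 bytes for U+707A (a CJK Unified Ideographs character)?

U+707A = 0x707A = 28794 decimal. In range U+0800–U+FFFF → 3-byte form: 1110xxxx 10xxxxxx 10xxxxxx.
Binary (16 bits): 0111000001111010.
Split 4+6+6: 0111 | 000001 | 111010.
Byte 1: 11100111 = 0xE7.
Byte 2: 10000001 = 0x81.
Byte 3: 10111010 = 0xBA.

E7 81 BA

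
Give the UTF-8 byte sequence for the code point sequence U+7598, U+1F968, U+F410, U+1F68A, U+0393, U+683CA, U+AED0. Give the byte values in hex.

E7 96 98 F0 9F A5 A8 EF 90 90 F0 9F 9A 8A CE 93 F1 A8 8F 8A EA BB 90

U+7598: 3-byte form → E7 96 98.
U+1F968: 4-byte form → F0 9F A5 A8.
U+F410: 3-byte form → EF 90 90.
U+1F68A: 4-byte form → F0 9F 9A 8A.
U+0393: 2-byte form → CE 93.
U+683CA: 4-byte form → F1 A8 8F 8A.
U+AED0: 3-byte form → EA BB 90.
Concatenated (23 bytes): E7 96 98 F0 9F A5 A8 EF 90 90 F0 9F 9A 8A CE 93 F1 A8 8F 8A EA BB 90.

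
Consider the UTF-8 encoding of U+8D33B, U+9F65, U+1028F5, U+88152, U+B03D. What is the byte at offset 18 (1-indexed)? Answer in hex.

0xBD

1-indexed offset 18 is 0-indexed offset 17.
U+8D33B → 4-byte form F2 8D 8C BB at offsets 0–3.
U+9F65 → 3-byte form E9 BD A5 at offsets 4–6.
U+1028F5 → 4-byte form F4 82 A3 B5 at offsets 7–10.
U+88152 → 4-byte form F2 88 85 92 at offsets 11–14.
U+B03D → 3-byte form EB 80 BD at offsets 15–17.
Offset 17 falls in char 5's range; it's byte 3 of EB 80 BD = 0xBD.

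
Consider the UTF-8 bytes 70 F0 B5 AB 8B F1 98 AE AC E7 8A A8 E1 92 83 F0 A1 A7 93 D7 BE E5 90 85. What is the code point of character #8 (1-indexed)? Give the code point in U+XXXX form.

Offset 0: leading byte 0x70 = 01110000 → 1-byte char #1 = 70.
Offset 1: leading byte 0xF0 = 11110000 → 4-byte char #2 = F0 B5 AB 8B.
Offset 5: leading byte 0xF1 = 11110001 → 4-byte char #3 = F1 98 AE AC.
Offset 9: leading byte 0xE7 = 11100111 → 3-byte char #4 = E7 8A A8.
Offset 12: leading byte 0xE1 = 11100001 → 3-byte char #5 = E1 92 83.
Offset 15: leading byte 0xF0 = 11110000 → 4-byte char #6 = F0 A1 A7 93.
Offset 19: leading byte 0xD7 = 11010111 → 2-byte char #7 = D7 BE.
Offset 21: leading byte 0xE5 = 11100101 → 3-byte char #8 = E5 90 85.
Leading byte 0xE5 = 11100101 matches 1110xxxx → 3-byte sequence.
Byte 1: 0xE5 = 11100101, payload 0101 (4 bits).
Byte 2: 0x90 = 10010000 (10xxxxxx ✓), payload 010000.
Byte 3: 0x85 = 10000101 (10xxxxxx ✓), payload 000101.
Concatenate: 0101010000000101 = 0x5405 (16 bits → U+5405).

U+5405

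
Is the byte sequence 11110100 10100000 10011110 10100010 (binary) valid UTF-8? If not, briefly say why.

Leading byte 0xF4 = 11110100 → 4-byte form.
Payload = 0x1207A2, which exceeds U+10FFFF, the maximum Unicode code point. (Leading bytes F5–FF, or F4 followed by ≥ 0x90, are invalid.)

invalid (encodes a value above U+10FFFF)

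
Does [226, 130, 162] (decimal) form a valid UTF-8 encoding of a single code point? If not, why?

Leading byte 0xE2 = 11100010 → 3-byte form.
Continuation bytes 0x82=10000010, 0xA2=10100010 all match 10xxxxxx.
Decoded value 0x20A2 is ≥ 0x800 (shortest form) and not a surrogate.

valid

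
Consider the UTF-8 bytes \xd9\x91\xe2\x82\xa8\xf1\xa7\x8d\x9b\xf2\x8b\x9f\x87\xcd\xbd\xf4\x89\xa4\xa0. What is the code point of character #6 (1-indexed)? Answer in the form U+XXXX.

Offset 0: leading byte 0xD9 = 11011001 → 2-byte char #1 = D9 91.
Offset 2: leading byte 0xE2 = 11100010 → 3-byte char #2 = E2 82 A8.
Offset 5: leading byte 0xF1 = 11110001 → 4-byte char #3 = F1 A7 8D 9B.
Offset 9: leading byte 0xF2 = 11110010 → 4-byte char #4 = F2 8B 9F 87.
Offset 13: leading byte 0xCD = 11001101 → 2-byte char #5 = CD BD.
Offset 15: leading byte 0xF4 = 11110100 → 4-byte char #6 = F4 89 A4 A0.
Leading byte 0xF4 = 11110100 matches 11110xxx → 4-byte sequence.
Byte 1: 0xF4 = 11110100, payload 100 (3 bits).
Byte 2: 0x89 = 10001001 (10xxxxxx ✓), payload 001001.
Byte 3: 0xA4 = 10100100 (10xxxxxx ✓), payload 100100.
Byte 4: 0xA0 = 10100000 (10xxxxxx ✓), payload 100000.
Concatenate: 100001001100100100000 = 0x109920 (21 bits → U+109920).

U+109920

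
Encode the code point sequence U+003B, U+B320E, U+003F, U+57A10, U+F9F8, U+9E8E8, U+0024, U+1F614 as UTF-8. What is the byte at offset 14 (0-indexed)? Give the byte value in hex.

0x9E

U+003B → 1-byte form 3B at offsets 0–0.
U+B320E → 4-byte form F2 B3 88 8E at offsets 1–4.
U+003F → 1-byte form 3F at offsets 5–5.
U+57A10 → 4-byte form F1 97 A8 90 at offsets 6–9.
U+F9F8 → 3-byte form EF A7 B8 at offsets 10–12.
U+9E8E8 → 4-byte form F2 9E A3 A8 at offsets 13–16.
Offset 14 falls in char 6's range; it's byte 2 of F2 9E A3 A8 = 0x9E.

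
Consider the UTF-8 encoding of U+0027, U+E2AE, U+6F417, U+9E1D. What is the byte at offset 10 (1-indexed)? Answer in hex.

0xB8

1-indexed offset 10 is 0-indexed offset 9.
U+0027 → 1-byte form 27 at offsets 0–0.
U+E2AE → 3-byte form EE 8A AE at offsets 1–3.
U+6F417 → 4-byte form F1 AF 90 97 at offsets 4–7.
U+9E1D → 3-byte form E9 B8 9D at offsets 8–10.
Offset 9 falls in char 4's range; it's byte 2 of E9 B8 9D = 0xB8.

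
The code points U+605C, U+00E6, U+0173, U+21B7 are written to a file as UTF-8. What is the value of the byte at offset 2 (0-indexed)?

U+605C → 3-byte form E6 81 9C at offsets 0–2.
Offset 2 falls in char 1's range; it's byte 3 of E6 81 9C = 0x9C.

0x9C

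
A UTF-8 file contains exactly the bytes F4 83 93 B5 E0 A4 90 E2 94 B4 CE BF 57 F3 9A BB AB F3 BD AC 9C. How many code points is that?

7

Byte at offset 0: 0xF4 = 11110100 → 4-byte char (#1). Advance 4.
Byte at offset 4: 0xE0 = 11100000 → 3-byte char (#2). Advance 3.
Byte at offset 7: 0xE2 = 11100010 → 3-byte char (#3). Advance 3.
Byte at offset 10: 0xCE = 11001110 → 2-byte char (#4). Advance 2.
Byte at offset 12: 0x57 = 01010111 → 1-byte char (#5). Advance 1.
Byte at offset 13: 0xF3 = 11110011 → 4-byte char (#6). Advance 4.
Byte at offset 17: 0xF3 = 11110011 → 4-byte char (#7). Advance 4.
Reached end at offset 21 after 7 code points.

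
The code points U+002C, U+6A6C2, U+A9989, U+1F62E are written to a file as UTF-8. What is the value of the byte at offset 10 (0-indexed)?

U+002C → 1-byte form 2C at offsets 0–0.
U+6A6C2 → 4-byte form F1 AA 9B 82 at offsets 1–4.
U+A9989 → 4-byte form F2 A9 A6 89 at offsets 5–8.
U+1F62E → 4-byte form F0 9F 98 AE at offsets 9–12.
Offset 10 falls in char 4's range; it's byte 2 of F0 9F 98 AE = 0x9F.

0x9F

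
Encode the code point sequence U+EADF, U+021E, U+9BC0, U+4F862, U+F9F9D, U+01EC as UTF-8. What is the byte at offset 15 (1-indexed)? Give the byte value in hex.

1-indexed offset 15 is 0-indexed offset 14.
U+EADF → 3-byte form EE AB 9F at offsets 0–2.
U+021E → 2-byte form C8 9E at offsets 3–4.
U+9BC0 → 3-byte form E9 AF 80 at offsets 5–7.
U+4F862 → 4-byte form F1 8F A1 A2 at offsets 8–11.
U+F9F9D → 4-byte form F3 B9 BE 9D at offsets 12–15.
Offset 14 falls in char 5's range; it's byte 3 of F3 B9 BE 9D = 0xBE.

0xBE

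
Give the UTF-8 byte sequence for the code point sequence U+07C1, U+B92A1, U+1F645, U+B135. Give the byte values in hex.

DF 81 F2 B9 8A A1 F0 9F 99 85 EB 84 B5

U+07C1: 2-byte form → DF 81.
U+B92A1: 4-byte form → F2 B9 8A A1.
U+1F645: 4-byte form → F0 9F 99 85.
U+B135: 3-byte form → EB 84 B5.
Concatenated (13 bytes): DF 81 F2 B9 8A A1 F0 9F 99 85 EB 84 B5.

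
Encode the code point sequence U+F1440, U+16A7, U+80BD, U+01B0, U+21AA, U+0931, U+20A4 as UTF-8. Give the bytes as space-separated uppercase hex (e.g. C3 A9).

U+F1440: 4-byte form → F3 B1 91 80.
U+16A7: 3-byte form → E1 9A A7.
U+80BD: 3-byte form → E8 82 BD.
U+01B0: 2-byte form → C6 B0.
U+21AA: 3-byte form → E2 86 AA.
U+0931: 3-byte form → E0 A4 B1.
U+20A4: 3-byte form → E2 82 A4.
Concatenated (21 bytes): F3 B1 91 80 E1 9A A7 E8 82 BD C6 B0 E2 86 AA E0 A4 B1 E2 82 A4.

F3 B1 91 80 E1 9A A7 E8 82 BD C6 B0 E2 86 AA E0 A4 B1 E2 82 A4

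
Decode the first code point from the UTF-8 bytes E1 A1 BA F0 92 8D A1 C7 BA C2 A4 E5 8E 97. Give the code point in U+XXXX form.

Offset 0: leading byte 0xE1 = 11100001 → 3-byte char #1 = E1 A1 BA.
Leading byte 0xE1 = 11100001 matches 1110xxxx → 3-byte sequence.
Byte 1: 0xE1 = 11100001, payload 0001 (4 bits).
Byte 2: 0xA1 = 10100001 (10xxxxxx ✓), payload 100001.
Byte 3: 0xBA = 10111010 (10xxxxxx ✓), payload 111010.
Concatenate: 0001100001111010 = 0x187A (16 bits → U+187A).

U+187A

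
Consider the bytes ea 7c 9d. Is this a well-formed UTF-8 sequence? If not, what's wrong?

invalid (non-continuation byte where continuation expected)

Leading byte 0xEA = 11101010 → 3-byte form.
Byte 2 is 0x7C = 01111100, which is not 10xxxxxx — expected a continuation byte.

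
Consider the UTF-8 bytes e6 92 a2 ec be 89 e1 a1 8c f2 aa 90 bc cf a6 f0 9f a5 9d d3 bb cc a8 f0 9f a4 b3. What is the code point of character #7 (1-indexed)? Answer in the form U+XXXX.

Offset 0: leading byte 0xE6 = 11100110 → 3-byte char #1 = E6 92 A2.
Offset 3: leading byte 0xEC = 11101100 → 3-byte char #2 = EC BE 89.
Offset 6: leading byte 0xE1 = 11100001 → 3-byte char #3 = E1 A1 8C.
Offset 9: leading byte 0xF2 = 11110010 → 4-byte char #4 = F2 AA 90 BC.
Offset 13: leading byte 0xCF = 11001111 → 2-byte char #5 = CF A6.
Offset 15: leading byte 0xF0 = 11110000 → 4-byte char #6 = F0 9F A5 9D.
Offset 19: leading byte 0xD3 = 11010011 → 2-byte char #7 = D3 BB.
Leading byte 0xD3 = 11010011 matches 110xxxxx → 2-byte sequence.
Byte 1: 0xD3 = 11010011, payload 10011 (5 bits).
Byte 2: 0xBB = 10111011 (10xxxxxx ✓), payload 111011.
Concatenate: 10011111011 = 0x4FB (11 bits → U+04FB).

U+04FB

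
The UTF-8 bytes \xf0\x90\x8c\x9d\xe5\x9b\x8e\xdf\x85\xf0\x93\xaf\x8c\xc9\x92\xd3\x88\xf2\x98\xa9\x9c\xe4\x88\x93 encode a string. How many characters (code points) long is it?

8

Byte at offset 0: 0xF0 = 11110000 → 4-byte char (#1). Advance 4.
Byte at offset 4: 0xE5 = 11100101 → 3-byte char (#2). Advance 3.
Byte at offset 7: 0xDF = 11011111 → 2-byte char (#3). Advance 2.
Byte at offset 9: 0xF0 = 11110000 → 4-byte char (#4). Advance 4.
Byte at offset 13: 0xC9 = 11001001 → 2-byte char (#5). Advance 2.
Byte at offset 15: 0xD3 = 11010011 → 2-byte char (#6). Advance 2.
Byte at offset 17: 0xF2 = 11110010 → 4-byte char (#7). Advance 4.
Byte at offset 21: 0xE4 = 11100100 → 3-byte char (#8). Advance 3.
Reached end at offset 24 after 8 code points.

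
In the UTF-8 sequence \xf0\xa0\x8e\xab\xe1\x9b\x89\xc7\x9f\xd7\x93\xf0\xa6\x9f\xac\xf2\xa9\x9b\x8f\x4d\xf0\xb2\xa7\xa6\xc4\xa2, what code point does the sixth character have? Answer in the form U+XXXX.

U+A96CF

Offset 0: leading byte 0xF0 = 11110000 → 4-byte char #1 = F0 A0 8E AB.
Offset 4: leading byte 0xE1 = 11100001 → 3-byte char #2 = E1 9B 89.
Offset 7: leading byte 0xC7 = 11000111 → 2-byte char #3 = C7 9F.
Offset 9: leading byte 0xD7 = 11010111 → 2-byte char #4 = D7 93.
Offset 11: leading byte 0xF0 = 11110000 → 4-byte char #5 = F0 A6 9F AC.
Offset 15: leading byte 0xF2 = 11110010 → 4-byte char #6 = F2 A9 9B 8F.
Leading byte 0xF2 = 11110010 matches 11110xxx → 4-byte sequence.
Byte 1: 0xF2 = 11110010, payload 010 (3 bits).
Byte 2: 0xA9 = 10101001 (10xxxxxx ✓), payload 101001.
Byte 3: 0x9B = 10011011 (10xxxxxx ✓), payload 011011.
Byte 4: 0x8F = 10001111 (10xxxxxx ✓), payload 001111.
Concatenate: 010101001011011001111 = 0xA96CF (21 bits → U+A96CF).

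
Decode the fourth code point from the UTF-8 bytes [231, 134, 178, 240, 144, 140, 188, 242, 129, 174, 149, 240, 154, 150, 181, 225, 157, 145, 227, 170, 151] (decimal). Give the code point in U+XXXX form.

Offset 0: leading byte 0xE7 = 11100111 → 3-byte char #1 = E7 86 B2.
Offset 3: leading byte 0xF0 = 11110000 → 4-byte char #2 = F0 90 8C BC.
Offset 7: leading byte 0xF2 = 11110010 → 4-byte char #3 = F2 81 AE 95.
Offset 11: leading byte 0xF0 = 11110000 → 4-byte char #4 = F0 9A 96 B5.
Leading byte 0xF0 = 11110000 matches 11110xxx → 4-byte sequence.
Byte 1: 0xF0 = 11110000, payload 000 (3 bits).
Byte 2: 0x9A = 10011010 (10xxxxxx ✓), payload 011010.
Byte 3: 0x96 = 10010110 (10xxxxxx ✓), payload 010110.
Byte 4: 0xB5 = 10110101 (10xxxxxx ✓), payload 110101.
Concatenate: 000011010010110110101 = 0x1A5B5 (21 bits → U+1A5B5).

U+1A5B5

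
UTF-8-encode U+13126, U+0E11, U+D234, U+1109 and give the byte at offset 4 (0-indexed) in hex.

U+13126 → 4-byte form F0 93 84 A6 at offsets 0–3.
U+0E11 → 3-byte form E0 B8 91 at offsets 4–6.
Offset 4 falls in char 2's range; it's byte 1 of E0 B8 91 = 0xE0.

0xE0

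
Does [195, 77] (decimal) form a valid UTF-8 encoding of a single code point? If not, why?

invalid (non-continuation byte where continuation expected)

Leading byte 0xC3 = 11000011 → 2-byte form.
Byte 2 is 0x4D = 01001101, which is not 10xxxxxx — expected a continuation byte.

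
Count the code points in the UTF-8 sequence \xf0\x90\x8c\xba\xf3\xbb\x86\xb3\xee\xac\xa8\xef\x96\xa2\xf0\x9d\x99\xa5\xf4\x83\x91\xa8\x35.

Byte at offset 0: 0xF0 = 11110000 → 4-byte char (#1). Advance 4.
Byte at offset 4: 0xF3 = 11110011 → 4-byte char (#2). Advance 4.
Byte at offset 8: 0xEE = 11101110 → 3-byte char (#3). Advance 3.
Byte at offset 11: 0xEF = 11101111 → 3-byte char (#4). Advance 3.
Byte at offset 14: 0xF0 = 11110000 → 4-byte char (#5). Advance 4.
Byte at offset 18: 0xF4 = 11110100 → 4-byte char (#6). Advance 4.
Byte at offset 22: 0x35 = 00110101 → 1-byte char (#7). Advance 1.
Reached end at offset 23 after 7 code points.

7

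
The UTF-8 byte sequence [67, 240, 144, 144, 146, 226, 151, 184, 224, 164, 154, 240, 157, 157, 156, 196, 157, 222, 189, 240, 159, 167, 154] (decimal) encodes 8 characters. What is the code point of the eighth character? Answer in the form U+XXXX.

Offset 0: leading byte 0x43 = 01000011 → 1-byte char #1 = 43.
Offset 1: leading byte 0xF0 = 11110000 → 4-byte char #2 = F0 90 90 92.
Offset 5: leading byte 0xE2 = 11100010 → 3-byte char #3 = E2 97 B8.
Offset 8: leading byte 0xE0 = 11100000 → 3-byte char #4 = E0 A4 9A.
Offset 11: leading byte 0xF0 = 11110000 → 4-byte char #5 = F0 9D 9D 9C.
Offset 15: leading byte 0xC4 = 11000100 → 2-byte char #6 = C4 9D.
Offset 17: leading byte 0xDE = 11011110 → 2-byte char #7 = DE BD.
Offset 19: leading byte 0xF0 = 11110000 → 4-byte char #8 = F0 9F A7 9A.
Leading byte 0xF0 = 11110000 matches 11110xxx → 4-byte sequence.
Byte 1: 0xF0 = 11110000, payload 000 (3 bits).
Byte 2: 0x9F = 10011111 (10xxxxxx ✓), payload 011111.
Byte 3: 0xA7 = 10100111 (10xxxxxx ✓), payload 100111.
Byte 4: 0x9A = 10011010 (10xxxxxx ✓), payload 011010.
Concatenate: 000011111100111011010 = 0x1F9DA (21 bits → U+1F9DA).

U+1F9DA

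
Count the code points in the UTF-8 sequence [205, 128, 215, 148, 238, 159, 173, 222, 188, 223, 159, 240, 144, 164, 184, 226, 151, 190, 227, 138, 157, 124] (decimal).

9

Byte at offset 0: 0xCD = 11001101 → 2-byte char (#1). Advance 2.
Byte at offset 2: 0xD7 = 11010111 → 2-byte char (#2). Advance 2.
Byte at offset 4: 0xEE = 11101110 → 3-byte char (#3). Advance 3.
Byte at offset 7: 0xDE = 11011110 → 2-byte char (#4). Advance 2.
Byte at offset 9: 0xDF = 11011111 → 2-byte char (#5). Advance 2.
Byte at offset 11: 0xF0 = 11110000 → 4-byte char (#6). Advance 4.
Byte at offset 15: 0xE2 = 11100010 → 3-byte char (#7). Advance 3.
Byte at offset 18: 0xE3 = 11100011 → 3-byte char (#8). Advance 3.
Byte at offset 21: 0x7C = 01111100 → 1-byte char (#9). Advance 1.
Reached end at offset 22 after 9 code points.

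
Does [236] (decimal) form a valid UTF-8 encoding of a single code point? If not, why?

Leading byte 0xEC = 11101100 → 3-byte form, but only 1 byte is present.

invalid (sequence truncated)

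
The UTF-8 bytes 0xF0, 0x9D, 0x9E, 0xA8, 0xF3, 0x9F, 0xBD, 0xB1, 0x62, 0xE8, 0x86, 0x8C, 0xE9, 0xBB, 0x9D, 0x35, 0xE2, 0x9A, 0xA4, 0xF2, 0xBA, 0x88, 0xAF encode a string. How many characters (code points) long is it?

8

Byte at offset 0: 0xF0 = 11110000 → 4-byte char (#1). Advance 4.
Byte at offset 4: 0xF3 = 11110011 → 4-byte char (#2). Advance 4.
Byte at offset 8: 0x62 = 01100010 → 1-byte char (#3). Advance 1.
Byte at offset 9: 0xE8 = 11101000 → 3-byte char (#4). Advance 3.
Byte at offset 12: 0xE9 = 11101001 → 3-byte char (#5). Advance 3.
Byte at offset 15: 0x35 = 00110101 → 1-byte char (#6). Advance 1.
Byte at offset 16: 0xE2 = 11100010 → 3-byte char (#7). Advance 3.
Byte at offset 19: 0xF2 = 11110010 → 4-byte char (#8). Advance 4.
Reached end at offset 23 after 8 code points.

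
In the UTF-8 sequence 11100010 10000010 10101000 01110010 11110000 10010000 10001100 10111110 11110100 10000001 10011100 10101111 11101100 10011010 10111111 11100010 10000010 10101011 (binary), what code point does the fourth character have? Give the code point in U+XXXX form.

U+10172F

Offset 0: leading byte 0xE2 = 11100010 → 3-byte char #1 = E2 82 A8.
Offset 3: leading byte 0x72 = 01110010 → 1-byte char #2 = 72.
Offset 4: leading byte 0xF0 = 11110000 → 4-byte char #3 = F0 90 8C BE.
Offset 8: leading byte 0xF4 = 11110100 → 4-byte char #4 = F4 81 9C AF.
Leading byte 0xF4 = 11110100 matches 11110xxx → 4-byte sequence.
Byte 1: 0xF4 = 11110100, payload 100 (3 bits).
Byte 2: 0x81 = 10000001 (10xxxxxx ✓), payload 000001.
Byte 3: 0x9C = 10011100 (10xxxxxx ✓), payload 011100.
Byte 4: 0xAF = 10101111 (10xxxxxx ✓), payload 101111.
Concatenate: 100000001011100101111 = 0x10172F (21 bits → U+10172F).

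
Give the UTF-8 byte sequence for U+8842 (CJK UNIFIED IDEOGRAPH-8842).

E8 A1 82

U+8842 = 0x8842 = 34882 decimal. In range U+0800–U+FFFF → 3-byte form: 1110xxxx 10xxxxxx 10xxxxxx.
Binary (16 bits): 1000100001000010.
Split 4+6+6: 1000 | 100001 | 000010.
Byte 1: 11101000 = 0xE8.
Byte 2: 10100001 = 0xA1.
Byte 3: 10000010 = 0x82.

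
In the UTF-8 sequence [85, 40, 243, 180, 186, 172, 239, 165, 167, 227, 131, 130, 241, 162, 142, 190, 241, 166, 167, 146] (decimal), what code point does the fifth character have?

U+30C2

Offset 0: leading byte 0x55 = 01010101 → 1-byte char #1 = 55.
Offset 1: leading byte 0x28 = 00101000 → 1-byte char #2 = 28.
Offset 2: leading byte 0xF3 = 11110011 → 4-byte char #3 = F3 B4 BA AC.
Offset 6: leading byte 0xEF = 11101111 → 3-byte char #4 = EF A5 A7.
Offset 9: leading byte 0xE3 = 11100011 → 3-byte char #5 = E3 83 82.
Leading byte 0xE3 = 11100011 matches 1110xxxx → 3-byte sequence.
Byte 1: 0xE3 = 11100011, payload 0011 (4 bits).
Byte 2: 0x83 = 10000011 (10xxxxxx ✓), payload 000011.
Byte 3: 0x82 = 10000010 (10xxxxxx ✓), payload 000010.
Concatenate: 0011000011000010 = 0x30C2 (16 bits → U+30C2).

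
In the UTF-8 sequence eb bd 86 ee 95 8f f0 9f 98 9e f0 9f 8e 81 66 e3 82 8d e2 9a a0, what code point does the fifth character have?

U+0066

Offset 0: leading byte 0xEB = 11101011 → 3-byte char #1 = EB BD 86.
Offset 3: leading byte 0xEE = 11101110 → 3-byte char #2 = EE 95 8F.
Offset 6: leading byte 0xF0 = 11110000 → 4-byte char #3 = F0 9F 98 9E.
Offset 10: leading byte 0xF0 = 11110000 → 4-byte char #4 = F0 9F 8E 81.
Offset 14: leading byte 0x66 = 01100110 → 1-byte char #5 = 66.
Leading byte 0x66 = 01100110 matches 0xxxxxxx → 1-byte sequence.
Byte 1: 0x66 = 01100110, payload 1100110 (7 bits).
Concatenate: 1100110 = 0x66 (7 bits → U+0066).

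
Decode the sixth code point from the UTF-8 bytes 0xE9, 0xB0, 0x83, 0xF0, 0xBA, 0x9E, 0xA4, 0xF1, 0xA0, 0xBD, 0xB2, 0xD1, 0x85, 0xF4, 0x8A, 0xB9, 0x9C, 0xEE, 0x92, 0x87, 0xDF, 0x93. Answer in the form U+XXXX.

Offset 0: leading byte 0xE9 = 11101001 → 3-byte char #1 = E9 B0 83.
Offset 3: leading byte 0xF0 = 11110000 → 4-byte char #2 = F0 BA 9E A4.
Offset 7: leading byte 0xF1 = 11110001 → 4-byte char #3 = F1 A0 BD B2.
Offset 11: leading byte 0xD1 = 11010001 → 2-byte char #4 = D1 85.
Offset 13: leading byte 0xF4 = 11110100 → 4-byte char #5 = F4 8A B9 9C.
Offset 17: leading byte 0xEE = 11101110 → 3-byte char #6 = EE 92 87.
Leading byte 0xEE = 11101110 matches 1110xxxx → 3-byte sequence.
Byte 1: 0xEE = 11101110, payload 1110 (4 bits).
Byte 2: 0x92 = 10010010 (10xxxxxx ✓), payload 010010.
Byte 3: 0x87 = 10000111 (10xxxxxx ✓), payload 000111.
Concatenate: 1110010010000111 = 0xE487 (16 bits → U+E487).

U+E487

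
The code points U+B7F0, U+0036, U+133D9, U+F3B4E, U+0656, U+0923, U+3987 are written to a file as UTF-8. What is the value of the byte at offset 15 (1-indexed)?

1-indexed offset 15 is 0-indexed offset 14.
U+B7F0 → 3-byte form EB 9F B0 at offsets 0–2.
U+0036 → 1-byte form 36 at offsets 3–3.
U+133D9 → 4-byte form F0 93 8F 99 at offsets 4–7.
U+F3B4E → 4-byte form F3 B3 AD 8E at offsets 8–11.
U+0656 → 2-byte form D9 96 at offsets 12–13.
U+0923 → 3-byte form E0 A4 A3 at offsets 14–16.
Offset 14 falls in char 6's range; it's byte 1 of E0 A4 A3 = 0xE0.

0xE0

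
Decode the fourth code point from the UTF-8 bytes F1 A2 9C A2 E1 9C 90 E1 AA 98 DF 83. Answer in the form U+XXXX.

Offset 0: leading byte 0xF1 = 11110001 → 4-byte char #1 = F1 A2 9C A2.
Offset 4: leading byte 0xE1 = 11100001 → 3-byte char #2 = E1 9C 90.
Offset 7: leading byte 0xE1 = 11100001 → 3-byte char #3 = E1 AA 98.
Offset 10: leading byte 0xDF = 11011111 → 2-byte char #4 = DF 83.
Leading byte 0xDF = 11011111 matches 110xxxxx → 2-byte sequence.
Byte 1: 0xDF = 11011111, payload 11111 (5 bits).
Byte 2: 0x83 = 10000011 (10xxxxxx ✓), payload 000011.
Concatenate: 11111000011 = 0x7C3 (11 bits → U+07C3).

U+07C3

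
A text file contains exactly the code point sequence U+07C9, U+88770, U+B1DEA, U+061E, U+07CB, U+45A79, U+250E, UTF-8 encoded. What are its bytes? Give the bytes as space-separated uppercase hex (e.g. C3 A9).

U+07C9: 2-byte form → DF 89.
U+88770: 4-byte form → F2 88 9D B0.
U+B1DEA: 4-byte form → F2 B1 B7 AA.
U+061E: 2-byte form → D8 9E.
U+07CB: 2-byte form → DF 8B.
U+45A79: 4-byte form → F1 85 A9 B9.
U+250E: 3-byte form → E2 94 8E.
Concatenated (21 bytes): DF 89 F2 88 9D B0 F2 B1 B7 AA D8 9E DF 8B F1 85 A9 B9 E2 94 8E.

DF 89 F2 88 9D B0 F2 B1 B7 AA D8 9E DF 8B F1 85 A9 B9 E2 94 8E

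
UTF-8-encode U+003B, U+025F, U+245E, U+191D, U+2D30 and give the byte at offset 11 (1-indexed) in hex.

0xB4

1-indexed offset 11 is 0-indexed offset 10.
U+003B → 1-byte form 3B at offsets 0–0.
U+025F → 2-byte form C9 9F at offsets 1–2.
U+245E → 3-byte form E2 91 9E at offsets 3–5.
U+191D → 3-byte form E1 A4 9D at offsets 6–8.
U+2D30 → 3-byte form E2 B4 B0 at offsets 9–11.
Offset 10 falls in char 5's range; it's byte 2 of E2 B4 B0 = 0xB4.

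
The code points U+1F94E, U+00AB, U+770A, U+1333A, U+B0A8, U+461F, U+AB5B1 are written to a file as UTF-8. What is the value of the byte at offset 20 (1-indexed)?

1-indexed offset 20 is 0-indexed offset 19.
U+1F94E → 4-byte form F0 9F A5 8E at offsets 0–3.
U+00AB → 2-byte form C2 AB at offsets 4–5.
U+770A → 3-byte form E7 9C 8A at offsets 6–8.
U+1333A → 4-byte form F0 93 8C BA at offsets 9–12.
U+B0A8 → 3-byte form EB 82 A8 at offsets 13–15.
U+461F → 3-byte form E4 98 9F at offsets 16–18.
U+AB5B1 → 4-byte form F2 AB 96 B1 at offsets 19–22.
Offset 19 falls in char 7's range; it's byte 1 of F2 AB 96 B1 = 0xF2.

0xF2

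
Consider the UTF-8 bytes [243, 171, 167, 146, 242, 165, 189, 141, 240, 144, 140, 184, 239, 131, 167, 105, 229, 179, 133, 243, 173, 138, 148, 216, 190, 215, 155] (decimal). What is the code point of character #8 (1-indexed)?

Offset 0: leading byte 0xF3 = 11110011 → 4-byte char #1 = F3 AB A7 92.
Offset 4: leading byte 0xF2 = 11110010 → 4-byte char #2 = F2 A5 BD 8D.
Offset 8: leading byte 0xF0 = 11110000 → 4-byte char #3 = F0 90 8C B8.
Offset 12: leading byte 0xEF = 11101111 → 3-byte char #4 = EF 83 A7.
Offset 15: leading byte 0x69 = 01101001 → 1-byte char #5 = 69.
Offset 16: leading byte 0xE5 = 11100101 → 3-byte char #6 = E5 B3 85.
Offset 19: leading byte 0xF3 = 11110011 → 4-byte char #7 = F3 AD 8A 94.
Offset 23: leading byte 0xD8 = 11011000 → 2-byte char #8 = D8 BE.
Leading byte 0xD8 = 11011000 matches 110xxxxx → 2-byte sequence.
Byte 1: 0xD8 = 11011000, payload 11000 (5 bits).
Byte 2: 0xBE = 10111110 (10xxxxxx ✓), payload 111110.
Concatenate: 11000111110 = 0x63E (11 bits → U+063E).

U+063E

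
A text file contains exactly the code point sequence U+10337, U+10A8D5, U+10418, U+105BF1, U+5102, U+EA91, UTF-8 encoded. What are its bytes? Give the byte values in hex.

F0 90 8C B7 F4 8A A3 95 F0 90 90 98 F4 85 AF B1 E5 84 82 EE AA 91

U+10337: 4-byte form → F0 90 8C B7.
U+10A8D5: 4-byte form → F4 8A A3 95.
U+10418: 4-byte form → F0 90 90 98.
U+105BF1: 4-byte form → F4 85 AF B1.
U+5102: 3-byte form → E5 84 82.
U+EA91: 3-byte form → EE AA 91.
Concatenated (22 bytes): F0 90 8C B7 F4 8A A3 95 F0 90 90 98 F4 85 AF B1 E5 84 82 EE AA 91.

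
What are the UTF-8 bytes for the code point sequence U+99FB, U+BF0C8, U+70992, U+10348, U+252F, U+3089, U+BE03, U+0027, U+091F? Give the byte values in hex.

E9 A7 BB F2 BF 83 88 F1 B0 A6 92 F0 90 8D 88 E2 94 AF E3 82 89 EB B8 83 27 E0 A4 9F

U+99FB: 3-byte form → E9 A7 BB.
U+BF0C8: 4-byte form → F2 BF 83 88.
U+70992: 4-byte form → F1 B0 A6 92.
U+10348: 4-byte form → F0 90 8D 88.
U+252F: 3-byte form → E2 94 AF.
U+3089: 3-byte form → E3 82 89.
U+BE03: 3-byte form → EB B8 83.
U+0027: 1-byte form → 27.
U+091F: 3-byte form → E0 A4 9F.
Concatenated (28 bytes): E9 A7 BB F2 BF 83 88 F1 B0 A6 92 F0 90 8D 88 E2 94 AF E3 82 89 EB B8 83 27 E0 A4 9F.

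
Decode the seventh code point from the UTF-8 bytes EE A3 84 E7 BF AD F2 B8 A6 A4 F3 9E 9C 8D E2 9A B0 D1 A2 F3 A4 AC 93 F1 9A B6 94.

Offset 0: leading byte 0xEE = 11101110 → 3-byte char #1 = EE A3 84.
Offset 3: leading byte 0xE7 = 11100111 → 3-byte char #2 = E7 BF AD.
Offset 6: leading byte 0xF2 = 11110010 → 4-byte char #3 = F2 B8 A6 A4.
Offset 10: leading byte 0xF3 = 11110011 → 4-byte char #4 = F3 9E 9C 8D.
Offset 14: leading byte 0xE2 = 11100010 → 3-byte char #5 = E2 9A B0.
Offset 17: leading byte 0xD1 = 11010001 → 2-byte char #6 = D1 A2.
Offset 19: leading byte 0xF3 = 11110011 → 4-byte char #7 = F3 A4 AC 93.
Leading byte 0xF3 = 11110011 matches 11110xxx → 4-byte sequence.
Byte 1: 0xF3 = 11110011, payload 011 (3 bits).
Byte 2: 0xA4 = 10100100 (10xxxxxx ✓), payload 100100.
Byte 3: 0xAC = 10101100 (10xxxxxx ✓), payload 101100.
Byte 4: 0x93 = 10010011 (10xxxxxx ✓), payload 010011.
Concatenate: 011100100101100010011 = 0xE4B13 (21 bits → U+E4B13).

U+E4B13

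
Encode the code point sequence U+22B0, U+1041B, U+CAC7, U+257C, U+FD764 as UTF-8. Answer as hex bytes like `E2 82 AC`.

U+22B0: 3-byte form → E2 8A B0.
U+1041B: 4-byte form → F0 90 90 9B.
U+CAC7: 3-byte form → EC AB 87.
U+257C: 3-byte form → E2 95 BC.
U+FD764: 4-byte form → F3 BD 9D A4.
Concatenated (17 bytes): E2 8A B0 F0 90 90 9B EC AB 87 E2 95 BC F3 BD 9D A4.

E2 8A B0 F0 90 90 9B EC AB 87 E2 95 BC F3 BD 9D A4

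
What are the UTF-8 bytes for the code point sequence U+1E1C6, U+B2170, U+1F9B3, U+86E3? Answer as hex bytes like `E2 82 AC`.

U+1E1C6: 4-byte form → F0 9E 87 86.
U+B2170: 4-byte form → F2 B2 85 B0.
U+1F9B3: 4-byte form → F0 9F A6 B3.
U+86E3: 3-byte form → E8 9B A3.
Concatenated (15 bytes): F0 9E 87 86 F2 B2 85 B0 F0 9F A6 B3 E8 9B A3.

F0 9E 87 86 F2 B2 85 B0 F0 9F A6 B3 E8 9B A3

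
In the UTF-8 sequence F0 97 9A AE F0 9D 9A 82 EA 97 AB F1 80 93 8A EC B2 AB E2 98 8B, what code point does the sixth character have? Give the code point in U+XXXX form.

U+260B

Offset 0: leading byte 0xF0 = 11110000 → 4-byte char #1 = F0 97 9A AE.
Offset 4: leading byte 0xF0 = 11110000 → 4-byte char #2 = F0 9D 9A 82.
Offset 8: leading byte 0xEA = 11101010 → 3-byte char #3 = EA 97 AB.
Offset 11: leading byte 0xF1 = 11110001 → 4-byte char #4 = F1 80 93 8A.
Offset 15: leading byte 0xEC = 11101100 → 3-byte char #5 = EC B2 AB.
Offset 18: leading byte 0xE2 = 11100010 → 3-byte char #6 = E2 98 8B.
Leading byte 0xE2 = 11100010 matches 1110xxxx → 3-byte sequence.
Byte 1: 0xE2 = 11100010, payload 0010 (4 bits).
Byte 2: 0x98 = 10011000 (10xxxxxx ✓), payload 011000.
Byte 3: 0x8B = 10001011 (10xxxxxx ✓), payload 001011.
Concatenate: 0010011000001011 = 0x260B (16 bits → U+260B).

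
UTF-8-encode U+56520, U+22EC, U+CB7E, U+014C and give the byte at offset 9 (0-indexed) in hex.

U+56520 → 4-byte form F1 96 94 A0 at offsets 0–3.
U+22EC → 3-byte form E2 8B AC at offsets 4–6.
U+CB7E → 3-byte form EC AD BE at offsets 7–9.
Offset 9 falls in char 3's range; it's byte 3 of EC AD BE = 0xBE.

0xBE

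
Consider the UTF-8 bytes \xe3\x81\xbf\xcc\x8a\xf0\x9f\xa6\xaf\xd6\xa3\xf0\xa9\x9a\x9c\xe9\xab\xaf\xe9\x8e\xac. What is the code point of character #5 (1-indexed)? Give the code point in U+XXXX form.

U+2969C

Offset 0: leading byte 0xE3 = 11100011 → 3-byte char #1 = E3 81 BF.
Offset 3: leading byte 0xCC = 11001100 → 2-byte char #2 = CC 8A.
Offset 5: leading byte 0xF0 = 11110000 → 4-byte char #3 = F0 9F A6 AF.
Offset 9: leading byte 0xD6 = 11010110 → 2-byte char #4 = D6 A3.
Offset 11: leading byte 0xF0 = 11110000 → 4-byte char #5 = F0 A9 9A 9C.
Leading byte 0xF0 = 11110000 matches 11110xxx → 4-byte sequence.
Byte 1: 0xF0 = 11110000, payload 000 (3 bits).
Byte 2: 0xA9 = 10101001 (10xxxxxx ✓), payload 101001.
Byte 3: 0x9A = 10011010 (10xxxxxx ✓), payload 011010.
Byte 4: 0x9C = 10011100 (10xxxxxx ✓), payload 011100.
Concatenate: 000101001011010011100 = 0x2969C (21 bits → U+2969C).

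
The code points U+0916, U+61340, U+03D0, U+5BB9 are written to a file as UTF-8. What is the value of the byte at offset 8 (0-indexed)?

0x90

U+0916 → 3-byte form E0 A4 96 at offsets 0–2.
U+61340 → 4-byte form F1 A1 8D 80 at offsets 3–6.
U+03D0 → 2-byte form CF 90 at offsets 7–8.
Offset 8 falls in char 3's range; it's byte 2 of CF 90 = 0x90.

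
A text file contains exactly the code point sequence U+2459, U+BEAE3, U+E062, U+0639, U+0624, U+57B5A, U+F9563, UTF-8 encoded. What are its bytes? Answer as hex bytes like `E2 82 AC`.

E2 91 99 F2 BE AB A3 EE 81 A2 D8 B9 D8 A4 F1 97 AD 9A F3 B9 95 A3

U+2459: 3-byte form → E2 91 99.
U+BEAE3: 4-byte form → F2 BE AB A3.
U+E062: 3-byte form → EE 81 A2.
U+0639: 2-byte form → D8 B9.
U+0624: 2-byte form → D8 A4.
U+57B5A: 4-byte form → F1 97 AD 9A.
U+F9563: 4-byte form → F3 B9 95 A3.
Concatenated (22 bytes): E2 91 99 F2 BE AB A3 EE 81 A2 D8 B9 D8 A4 F1 97 AD 9A F3 B9 95 A3.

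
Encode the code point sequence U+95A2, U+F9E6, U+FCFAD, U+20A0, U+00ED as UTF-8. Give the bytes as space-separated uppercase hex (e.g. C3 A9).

U+95A2: 3-byte form → E9 96 A2.
U+F9E6: 3-byte form → EF A7 A6.
U+FCFAD: 4-byte form → F3 BC BE AD.
U+20A0: 3-byte form → E2 82 A0.
U+00ED: 2-byte form → C3 AD.
Concatenated (15 bytes): E9 96 A2 EF A7 A6 F3 BC BE AD E2 82 A0 C3 AD.

E9 96 A2 EF A7 A6 F3 BC BE AD E2 82 A0 C3 AD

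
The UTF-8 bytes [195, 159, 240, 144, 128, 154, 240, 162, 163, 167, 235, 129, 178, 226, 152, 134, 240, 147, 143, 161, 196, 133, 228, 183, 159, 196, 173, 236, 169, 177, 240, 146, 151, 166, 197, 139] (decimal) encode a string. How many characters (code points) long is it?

12

Byte at offset 0: 0xC3 = 11000011 → 2-byte char (#1). Advance 2.
Byte at offset 2: 0xF0 = 11110000 → 4-byte char (#2). Advance 4.
Byte at offset 6: 0xF0 = 11110000 → 4-byte char (#3). Advance 4.
Byte at offset 10: 0xEB = 11101011 → 3-byte char (#4). Advance 3.
Byte at offset 13: 0xE2 = 11100010 → 3-byte char (#5). Advance 3.
Byte at offset 16: 0xF0 = 11110000 → 4-byte char (#6). Advance 4.
Byte at offset 20: 0xC4 = 11000100 → 2-byte char (#7). Advance 2.
Byte at offset 22: 0xE4 = 11100100 → 3-byte char (#8). Advance 3.
Byte at offset 25: 0xC4 = 11000100 → 2-byte char (#9). Advance 2.
Byte at offset 27: 0xEC = 11101100 → 3-byte char (#10). Advance 3.
Byte at offset 30: 0xF0 = 11110000 → 4-byte char (#11). Advance 4.
Byte at offset 34: 0xC5 = 11000101 → 2-byte char (#12). Advance 2.
Reached end at offset 36 after 12 code points.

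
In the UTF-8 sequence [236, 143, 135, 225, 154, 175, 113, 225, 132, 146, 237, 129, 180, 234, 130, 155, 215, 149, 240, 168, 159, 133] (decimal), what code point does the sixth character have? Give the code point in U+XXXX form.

U+A09B

Offset 0: leading byte 0xEC = 11101100 → 3-byte char #1 = EC 8F 87.
Offset 3: leading byte 0xE1 = 11100001 → 3-byte char #2 = E1 9A AF.
Offset 6: leading byte 0x71 = 01110001 → 1-byte char #3 = 71.
Offset 7: leading byte 0xE1 = 11100001 → 3-byte char #4 = E1 84 92.
Offset 10: leading byte 0xED = 11101101 → 3-byte char #5 = ED 81 B4.
Offset 13: leading byte 0xEA = 11101010 → 3-byte char #6 = EA 82 9B.
Leading byte 0xEA = 11101010 matches 1110xxxx → 3-byte sequence.
Byte 1: 0xEA = 11101010, payload 1010 (4 bits).
Byte 2: 0x82 = 10000010 (10xxxxxx ✓), payload 000010.
Byte 3: 0x9B = 10011011 (10xxxxxx ✓), payload 011011.
Concatenate: 1010000010011011 = 0xA09B (16 bits → U+A09B).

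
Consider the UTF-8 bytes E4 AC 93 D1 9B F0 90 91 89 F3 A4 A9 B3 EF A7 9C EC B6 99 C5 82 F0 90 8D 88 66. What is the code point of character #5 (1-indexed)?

Offset 0: leading byte 0xE4 = 11100100 → 3-byte char #1 = E4 AC 93.
Offset 3: leading byte 0xD1 = 11010001 → 2-byte char #2 = D1 9B.
Offset 5: leading byte 0xF0 = 11110000 → 4-byte char #3 = F0 90 91 89.
Offset 9: leading byte 0xF3 = 11110011 → 4-byte char #4 = F3 A4 A9 B3.
Offset 13: leading byte 0xEF = 11101111 → 3-byte char #5 = EF A7 9C.
Leading byte 0xEF = 11101111 matches 1110xxxx → 3-byte sequence.
Byte 1: 0xEF = 11101111, payload 1111 (4 bits).
Byte 2: 0xA7 = 10100111 (10xxxxxx ✓), payload 100111.
Byte 3: 0x9C = 10011100 (10xxxxxx ✓), payload 011100.
Concatenate: 1111100111011100 = 0xF9DC (16 bits → U+F9DC).

U+F9DC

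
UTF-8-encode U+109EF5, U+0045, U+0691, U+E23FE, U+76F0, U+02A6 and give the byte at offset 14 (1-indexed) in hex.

1-indexed offset 14 is 0-indexed offset 13.
U+109EF5 → 4-byte form F4 89 BB B5 at offsets 0–3.
U+0045 → 1-byte form 45 at offsets 4–4.
U+0691 → 2-byte form DA 91 at offsets 5–6.
U+E23FE → 4-byte form F3 A2 8F BE at offsets 7–10.
U+76F0 → 3-byte form E7 9B B0 at offsets 11–13.
Offset 13 falls in char 5's range; it's byte 3 of E7 9B B0 = 0xB0.

0xB0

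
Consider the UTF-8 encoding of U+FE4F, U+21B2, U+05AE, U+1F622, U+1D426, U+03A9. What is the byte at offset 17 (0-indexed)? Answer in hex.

0xA9

U+FE4F → 3-byte form EF B9 8F at offsets 0–2.
U+21B2 → 3-byte form E2 86 B2 at offsets 3–5.
U+05AE → 2-byte form D6 AE at offsets 6–7.
U+1F622 → 4-byte form F0 9F 98 A2 at offsets 8–11.
U+1D426 → 4-byte form F0 9D 90 A6 at offsets 12–15.
U+03A9 → 2-byte form CE A9 at offsets 16–17.
Offset 17 falls in char 6's range; it's byte 2 of CE A9 = 0xA9.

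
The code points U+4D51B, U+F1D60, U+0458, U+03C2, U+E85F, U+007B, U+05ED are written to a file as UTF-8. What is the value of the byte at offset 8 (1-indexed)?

0xA0

1-indexed offset 8 is 0-indexed offset 7.
U+4D51B → 4-byte form F1 8D 94 9B at offsets 0–3.
U+F1D60 → 4-byte form F3 B1 B5 A0 at offsets 4–7.
Offset 7 falls in char 2's range; it's byte 4 of F3 B1 B5 A0 = 0xA0.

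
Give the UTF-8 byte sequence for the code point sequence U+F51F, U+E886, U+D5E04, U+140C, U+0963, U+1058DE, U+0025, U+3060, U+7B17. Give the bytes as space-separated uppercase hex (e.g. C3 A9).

U+F51F: 3-byte form → EF 94 9F.
U+E886: 3-byte form → EE A2 86.
U+D5E04: 4-byte form → F3 95 B8 84.
U+140C: 3-byte form → E1 90 8C.
U+0963: 3-byte form → E0 A5 A3.
U+1058DE: 4-byte form → F4 85 A3 9E.
U+0025: 1-byte form → 25.
U+3060: 3-byte form → E3 81 A0.
U+7B17: 3-byte form → E7 AC 97.
Concatenated (27 bytes): EF 94 9F EE A2 86 F3 95 B8 84 E1 90 8C E0 A5 A3 F4 85 A3 9E 25 E3 81 A0 E7 AC 97.

EF 94 9F EE A2 86 F3 95 B8 84 E1 90 8C E0 A5 A3 F4 85 A3 9E 25 E3 81 A0 E7 AC 97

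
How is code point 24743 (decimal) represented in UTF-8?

U+60A7 = 0x60A7 = 24743 decimal. In range U+0800–U+FFFF → 3-byte form: 1110xxxx 10xxxxxx 10xxxxxx.
Binary (16 bits): 0110000010100111.
Split 4+6+6: 0110 | 000010 | 100111.
Byte 1: 11100110 = 0xE6.
Byte 2: 10000010 = 0x82.
Byte 3: 10100111 = 0xA7.

E6 82 A7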